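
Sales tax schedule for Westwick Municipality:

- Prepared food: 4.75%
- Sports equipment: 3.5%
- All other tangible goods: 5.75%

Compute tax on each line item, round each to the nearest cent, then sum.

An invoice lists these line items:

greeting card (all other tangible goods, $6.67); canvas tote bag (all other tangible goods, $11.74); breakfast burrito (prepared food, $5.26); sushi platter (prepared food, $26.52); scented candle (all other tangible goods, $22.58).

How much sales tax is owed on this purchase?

$3.87

Greeting card $6.67: all other tangible goods → 5.75% → $0.38
Canvas tote bag $11.74: all other tangible goods → 5.75% → $0.68
Breakfast burrito $5.26: prepared food → 4.75% → $0.25
Sushi platter $26.52: prepared food → 4.75% → $1.26
Scented candle $22.58: all other tangible goods → 5.75% → $1.30
Total tax = $0.38 + $0.68 + $0.25 + $1.26 + $1.30 = $3.87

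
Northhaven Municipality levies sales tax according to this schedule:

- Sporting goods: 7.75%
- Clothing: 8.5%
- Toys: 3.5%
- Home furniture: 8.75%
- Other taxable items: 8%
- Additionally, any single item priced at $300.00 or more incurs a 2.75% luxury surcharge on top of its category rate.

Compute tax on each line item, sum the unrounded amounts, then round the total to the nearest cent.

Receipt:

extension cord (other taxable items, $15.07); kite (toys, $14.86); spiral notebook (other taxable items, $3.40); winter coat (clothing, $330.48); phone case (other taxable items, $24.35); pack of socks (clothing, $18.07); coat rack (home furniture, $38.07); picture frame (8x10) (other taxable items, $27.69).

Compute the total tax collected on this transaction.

Extension cord $15.07: other taxable items → 8% → $1.2056
Kite $14.86: toys → 3.5% → $0.5201
Spiral notebook $3.40: other taxable items → 8% → $0.272
Winter coat $330.48: clothing → 8.5% + 2.75% surcharge = 11.25% → $37.179
Phone case $24.35: other taxable items → 8% → $1.948
Pack of socks $18.07: clothing → 8.5% → $1.53595
Coat rack $38.07: home furniture → 8.75% → $3.331125
Picture frame (8x10) $27.69: other taxable items → 8% → $2.2152
Unrounded tax sum = $48.206975 → $48.21

$48.21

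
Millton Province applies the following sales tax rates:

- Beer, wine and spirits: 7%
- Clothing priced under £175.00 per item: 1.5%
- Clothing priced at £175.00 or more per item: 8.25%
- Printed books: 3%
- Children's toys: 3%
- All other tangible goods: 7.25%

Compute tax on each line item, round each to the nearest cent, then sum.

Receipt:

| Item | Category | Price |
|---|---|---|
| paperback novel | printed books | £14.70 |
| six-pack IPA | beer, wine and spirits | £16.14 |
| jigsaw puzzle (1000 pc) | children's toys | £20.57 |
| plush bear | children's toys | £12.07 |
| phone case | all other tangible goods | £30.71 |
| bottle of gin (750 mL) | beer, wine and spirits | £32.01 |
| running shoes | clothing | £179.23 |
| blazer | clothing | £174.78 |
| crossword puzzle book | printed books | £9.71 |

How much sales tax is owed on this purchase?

Paperback novel £14.70: printed books → 3% → £0.44
Six-pack IPA £16.14: beer, wine and spirits → 7% → £1.13
Jigsaw puzzle (1000 pc) £20.57: children's toys → 3% → £0.62
Plush bear £12.07: children's toys → 3% → £0.36
Phone case £30.71: all other tangible goods → 7.25% → £2.23
Bottle of gin (750 mL) £32.01: beer, wine and spirits → 7% → £2.24
Running shoes £179.23: clothing, £175.00 or more → 8.25% → £14.79
Blazer £174.78: clothing, under £175.00 → 1.5% → £2.62
Crossword puzzle book £9.71: printed books → 3% → £0.29
Total tax = £0.44 + £1.13 + £0.62 + £0.36 + £2.23 + £2.24 + £14.79 + £2.62 + £0.29 = £24.72

£24.72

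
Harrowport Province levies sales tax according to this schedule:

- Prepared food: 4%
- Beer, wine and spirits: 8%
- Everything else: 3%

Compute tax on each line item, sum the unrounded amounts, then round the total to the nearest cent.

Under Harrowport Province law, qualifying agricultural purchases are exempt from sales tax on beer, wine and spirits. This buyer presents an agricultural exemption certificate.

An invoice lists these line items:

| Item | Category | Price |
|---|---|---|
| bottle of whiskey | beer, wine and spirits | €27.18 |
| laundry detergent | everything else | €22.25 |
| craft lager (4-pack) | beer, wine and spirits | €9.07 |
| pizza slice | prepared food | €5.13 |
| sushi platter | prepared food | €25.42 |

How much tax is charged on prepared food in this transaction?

€1.22

Pizza slice €5.13: prepared food → 4% → €0.2052
Sushi platter €25.42: prepared food → 4% → €1.0168
Tax on prepared food: unrounded sum = €1.222 → €1.22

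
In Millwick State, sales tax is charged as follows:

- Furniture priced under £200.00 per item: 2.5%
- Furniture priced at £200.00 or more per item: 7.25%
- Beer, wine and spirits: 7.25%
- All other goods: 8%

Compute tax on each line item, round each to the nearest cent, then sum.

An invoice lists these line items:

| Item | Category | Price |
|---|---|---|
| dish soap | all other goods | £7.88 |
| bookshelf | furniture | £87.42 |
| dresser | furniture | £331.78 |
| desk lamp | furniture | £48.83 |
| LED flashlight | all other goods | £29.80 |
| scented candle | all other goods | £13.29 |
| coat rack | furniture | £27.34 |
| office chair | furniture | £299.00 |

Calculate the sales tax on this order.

£53.89

Dish soap £7.88: all other goods → 8% → £0.63
Bookshelf £87.42: furniture, under £200.00 → 2.5% → £2.19
Dresser £331.78: furniture, £200.00 or more → 7.25% → £24.05
Desk lamp £48.83: furniture, under £200.00 → 2.5% → £1.22
LED flashlight £29.80: all other goods → 8% → £2.38
Scented candle £13.29: all other goods → 8% → £1.06
Coat rack £27.34: furniture, under £200.00 → 2.5% → £0.68
Office chair £299.00: furniture, £200.00 or more → 7.25% → £21.68
Total tax = £0.63 + £2.19 + £24.05 + £1.22 + £2.38 + £1.06 + £0.68 + £21.68 = £53.89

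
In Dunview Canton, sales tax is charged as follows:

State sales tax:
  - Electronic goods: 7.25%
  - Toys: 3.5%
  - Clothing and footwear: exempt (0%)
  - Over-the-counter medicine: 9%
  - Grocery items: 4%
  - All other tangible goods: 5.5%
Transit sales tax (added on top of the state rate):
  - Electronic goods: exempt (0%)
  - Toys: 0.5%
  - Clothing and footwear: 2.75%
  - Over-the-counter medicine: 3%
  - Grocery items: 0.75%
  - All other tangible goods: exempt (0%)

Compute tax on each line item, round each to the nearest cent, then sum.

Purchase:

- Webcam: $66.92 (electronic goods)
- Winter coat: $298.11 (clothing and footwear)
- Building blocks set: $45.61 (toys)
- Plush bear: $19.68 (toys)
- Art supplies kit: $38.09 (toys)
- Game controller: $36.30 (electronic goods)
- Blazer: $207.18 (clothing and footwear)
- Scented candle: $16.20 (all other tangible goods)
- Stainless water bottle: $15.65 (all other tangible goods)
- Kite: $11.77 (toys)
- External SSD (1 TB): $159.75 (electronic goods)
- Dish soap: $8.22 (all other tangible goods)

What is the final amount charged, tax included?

$963.24

Webcam $66.92: electronic goods → 7.25% + 0% transit = 7.25% → $4.85
Winter coat $298.11: clothing and footwear → 0% + 2.75% transit = 2.75% → $8.20
Building blocks set $45.61: toys → 3.5% + 0.5% transit = 4% → $1.82
Plush bear $19.68: toys → 3.5% + 0.5% transit = 4% → $0.79
Art supplies kit $38.09: toys → 3.5% + 0.5% transit = 4% → $1.52
Game controller $36.30: electronic goods → 7.25% + 0% transit = 7.25% → $2.63
Blazer $207.18: clothing and footwear → 0% + 2.75% transit = 2.75% → $5.70
Scented candle $16.20: all other tangible goods → 5.5% + 0% transit = 5.5% → $0.89
Stainless water bottle $15.65: all other tangible goods → 5.5% + 0% transit = 5.5% → $0.86
Kite $11.77: toys → 3.5% + 0.5% transit = 4% → $0.47
External SSD (1 TB) $159.75: electronic goods → 7.25% + 0% transit = 7.25% → $11.58
Dish soap $8.22: all other tangible goods → 5.5% + 0% transit = 5.5% → $0.45
Subtotal = $923.48; tax = $39.76; total due = $963.24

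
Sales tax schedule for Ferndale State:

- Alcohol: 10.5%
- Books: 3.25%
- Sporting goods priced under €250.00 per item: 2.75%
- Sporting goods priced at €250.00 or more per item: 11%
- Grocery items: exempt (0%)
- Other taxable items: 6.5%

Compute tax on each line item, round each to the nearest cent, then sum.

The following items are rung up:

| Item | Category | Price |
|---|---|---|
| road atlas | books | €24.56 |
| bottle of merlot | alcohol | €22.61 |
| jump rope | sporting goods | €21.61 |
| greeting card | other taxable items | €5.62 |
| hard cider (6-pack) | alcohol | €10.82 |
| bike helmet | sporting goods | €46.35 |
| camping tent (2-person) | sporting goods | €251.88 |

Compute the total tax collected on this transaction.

Road atlas €24.56: books → 3.25% → €0.80
Bottle of merlot €22.61: alcohol → 10.5% → €2.37
Jump rope €21.61: sporting goods, under €250.00 → 2.75% → €0.59
Greeting card €5.62: other taxable items → 6.5% → €0.37
Hard cider (6-pack) €10.82: alcohol → 10.5% → €1.14
Bike helmet €46.35: sporting goods, under €250.00 → 2.75% → €1.27
Camping tent (2-person) €251.88: sporting goods, €250.00 or more → 11% → €27.71
Total tax = €0.80 + €2.37 + €0.59 + €0.37 + €1.14 + €1.27 + €27.71 = €34.25

€34.25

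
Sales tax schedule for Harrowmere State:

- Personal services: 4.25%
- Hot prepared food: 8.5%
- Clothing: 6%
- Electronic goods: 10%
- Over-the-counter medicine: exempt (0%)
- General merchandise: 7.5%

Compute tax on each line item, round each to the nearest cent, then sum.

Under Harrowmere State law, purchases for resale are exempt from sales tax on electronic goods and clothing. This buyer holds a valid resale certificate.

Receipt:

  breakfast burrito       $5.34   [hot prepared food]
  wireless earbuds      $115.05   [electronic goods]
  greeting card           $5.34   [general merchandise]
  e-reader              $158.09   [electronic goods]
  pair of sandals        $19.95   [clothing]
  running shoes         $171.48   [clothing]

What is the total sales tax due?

$0.85

Breakfast burrito $5.34: hot prepared food → 8.5% → $0.45
Wireless earbuds $115.05: electronic goods, buyer-exempt → 0% → $0.00
Greeting card $5.34: general merchandise → 7.5% → $0.40
E-reader $158.09: electronic goods, buyer-exempt → 0% → $0.00
Pair of sandals $19.95: clothing, buyer-exempt → 0% → $0.00
Running shoes $171.48: clothing, buyer-exempt → 0% → $0.00
Total tax = $0.45 + $0.40 = $0.85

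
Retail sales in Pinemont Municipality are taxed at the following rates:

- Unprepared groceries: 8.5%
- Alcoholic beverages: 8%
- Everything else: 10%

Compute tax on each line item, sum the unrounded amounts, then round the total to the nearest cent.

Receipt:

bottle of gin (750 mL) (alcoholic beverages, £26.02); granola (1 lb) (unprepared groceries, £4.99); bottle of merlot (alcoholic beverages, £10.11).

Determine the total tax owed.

Bottle of gin (750 mL) £26.02: alcoholic beverages → 8% → £2.0816
Granola (1 lb) £4.99: unprepared groceries → 8.5% → £0.42415
Bottle of merlot £10.11: alcoholic beverages → 8% → £0.8088
Unrounded tax sum = £3.31455 → £3.31

£3.31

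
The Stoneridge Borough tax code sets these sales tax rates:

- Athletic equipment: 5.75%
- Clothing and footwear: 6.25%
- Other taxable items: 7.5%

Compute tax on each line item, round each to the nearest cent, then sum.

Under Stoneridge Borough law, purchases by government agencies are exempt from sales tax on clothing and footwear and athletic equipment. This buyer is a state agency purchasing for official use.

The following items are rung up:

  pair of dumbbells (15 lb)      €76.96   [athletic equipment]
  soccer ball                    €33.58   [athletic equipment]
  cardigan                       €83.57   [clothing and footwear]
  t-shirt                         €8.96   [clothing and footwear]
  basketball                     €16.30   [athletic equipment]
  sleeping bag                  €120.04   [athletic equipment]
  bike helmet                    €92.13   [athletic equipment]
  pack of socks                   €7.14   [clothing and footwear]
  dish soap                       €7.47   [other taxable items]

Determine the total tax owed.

€0.56

Pair of dumbbells (15 lb) €76.96: athletic equipment, buyer-exempt → 0% → €0.00
Soccer ball €33.58: athletic equipment, buyer-exempt → 0% → €0.00
Cardigan €83.57: clothing and footwear, buyer-exempt → 0% → €0.00
T-shirt €8.96: clothing and footwear, buyer-exempt → 0% → €0.00
Basketball €16.30: athletic equipment, buyer-exempt → 0% → €0.00
Sleeping bag €120.04: athletic equipment, buyer-exempt → 0% → €0.00
Bike helmet €92.13: athletic equipment, buyer-exempt → 0% → €0.00
Pack of socks €7.14: clothing and footwear, buyer-exempt → 0% → €0.00
Dish soap €7.47: other taxable items → 7.5% → €0.56
Total tax = €0.56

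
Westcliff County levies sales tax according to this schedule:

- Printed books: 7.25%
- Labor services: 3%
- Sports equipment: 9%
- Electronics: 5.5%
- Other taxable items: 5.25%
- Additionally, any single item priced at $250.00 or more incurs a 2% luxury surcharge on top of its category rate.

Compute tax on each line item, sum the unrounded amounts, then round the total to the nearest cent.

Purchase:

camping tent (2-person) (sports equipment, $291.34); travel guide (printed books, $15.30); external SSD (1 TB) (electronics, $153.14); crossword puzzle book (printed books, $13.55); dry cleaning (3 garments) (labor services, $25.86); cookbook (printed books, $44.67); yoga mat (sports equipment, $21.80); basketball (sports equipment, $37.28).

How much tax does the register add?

Camping tent (2-person) $291.34: sports equipment → 9% + 2% surcharge = 11% → $32.0474
Travel guide $15.30: printed books → 7.25% → $1.10925
External SSD (1 TB) $153.14: electronics → 5.5% → $8.4227
Crossword puzzle book $13.55: printed books → 7.25% → $0.982375
Dry cleaning (3 garments) $25.86: labor services → 3% → $0.7758
Cookbook $44.67: printed books → 7.25% → $3.238575
Yoga mat $21.80: sports equipment → 9% → $1.962
Basketball $37.28: sports equipment → 9% → $3.3552
Unrounded tax sum = $51.8933 → $51.89

$51.89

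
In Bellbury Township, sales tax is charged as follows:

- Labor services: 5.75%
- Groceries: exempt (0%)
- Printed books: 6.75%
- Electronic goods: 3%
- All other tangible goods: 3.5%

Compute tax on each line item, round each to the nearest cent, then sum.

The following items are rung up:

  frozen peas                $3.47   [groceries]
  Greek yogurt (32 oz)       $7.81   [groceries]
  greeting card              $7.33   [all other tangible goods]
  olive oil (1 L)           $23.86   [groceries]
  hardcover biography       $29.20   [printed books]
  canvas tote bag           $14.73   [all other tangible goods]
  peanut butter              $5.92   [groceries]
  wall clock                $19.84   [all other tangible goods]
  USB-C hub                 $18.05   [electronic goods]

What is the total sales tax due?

$3.98

Frozen peas $3.47: groceries → 0% → $0.00
Greek yogurt (32 oz) $7.81: groceries → 0% → $0.00
Greeting card $7.33: all other tangible goods → 3.5% → $0.26
Olive oil (1 L) $23.86: groceries → 0% → $0.00
Hardcover biography $29.20: printed books → 6.75% → $1.97
Canvas tote bag $14.73: all other tangible goods → 3.5% → $0.52
Peanut butter $5.92: groceries → 0% → $0.00
Wall clock $19.84: all other tangible goods → 3.5% → $0.69
USB-C hub $18.05: electronic goods → 3% → $0.54
Total tax = $0.26 + $1.97 + $0.52 + $0.69 + $0.54 = $3.98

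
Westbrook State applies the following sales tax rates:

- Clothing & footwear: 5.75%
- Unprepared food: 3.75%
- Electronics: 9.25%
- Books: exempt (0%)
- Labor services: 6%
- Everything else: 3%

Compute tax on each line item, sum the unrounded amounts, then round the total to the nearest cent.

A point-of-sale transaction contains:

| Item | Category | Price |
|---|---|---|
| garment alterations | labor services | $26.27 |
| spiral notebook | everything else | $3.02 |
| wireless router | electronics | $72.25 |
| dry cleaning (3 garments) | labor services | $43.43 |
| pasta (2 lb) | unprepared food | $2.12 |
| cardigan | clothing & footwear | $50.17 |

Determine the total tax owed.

Garment alterations $26.27: labor services → 6% → $1.5762
Spiral notebook $3.02: everything else → 3% → $0.0906
Wireless router $72.25: electronics → 9.25% → $6.683125
Dry cleaning (3 garments) $43.43: labor services → 6% → $2.6058
Pasta (2 lb) $2.12: unprepared food → 3.75% → $0.0795
Cardigan $50.17: clothing & footwear → 5.75% → $2.884775
Unrounded tax sum = $13.92 → $13.92

$13.92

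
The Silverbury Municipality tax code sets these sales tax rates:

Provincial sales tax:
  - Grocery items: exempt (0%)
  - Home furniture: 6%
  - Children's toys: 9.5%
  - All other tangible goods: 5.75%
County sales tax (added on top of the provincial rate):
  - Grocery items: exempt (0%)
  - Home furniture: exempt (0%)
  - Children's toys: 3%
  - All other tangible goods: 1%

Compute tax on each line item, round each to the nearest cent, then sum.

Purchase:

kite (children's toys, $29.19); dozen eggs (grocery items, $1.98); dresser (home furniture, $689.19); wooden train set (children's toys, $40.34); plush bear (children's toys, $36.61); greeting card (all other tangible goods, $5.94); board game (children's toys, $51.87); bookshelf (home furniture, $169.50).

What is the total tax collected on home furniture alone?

Dresser $689.19: home furniture → 6% + 0% county = 6% → $41.35
Bookshelf $169.50: home furniture → 6% + 0% county = 6% → $10.17
Tax on home furniture = $41.35 + $10.17 = $51.52

$51.52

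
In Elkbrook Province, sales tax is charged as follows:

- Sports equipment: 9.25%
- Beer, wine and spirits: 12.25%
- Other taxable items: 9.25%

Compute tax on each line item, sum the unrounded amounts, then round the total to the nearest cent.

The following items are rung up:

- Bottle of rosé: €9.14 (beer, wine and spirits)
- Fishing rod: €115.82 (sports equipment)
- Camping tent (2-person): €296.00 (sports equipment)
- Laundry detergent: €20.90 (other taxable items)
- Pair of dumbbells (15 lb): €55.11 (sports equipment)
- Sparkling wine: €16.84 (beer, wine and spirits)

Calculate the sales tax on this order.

Bottle of rosé €9.14: beer, wine and spirits → 12.25% → €1.11965
Fishing rod €115.82: sports equipment → 9.25% → €10.71335
Camping tent (2-person) €296.00: sports equipment → 9.25% → €27.38
Laundry detergent €20.90: other taxable items → 9.25% → €1.93325
Pair of dumbbells (15 lb) €55.11: sports equipment → 9.25% → €5.097675
Sparkling wine €16.84: beer, wine and spirits → 12.25% → €2.0629
Unrounded tax sum = €48.306825 → €48.31

€48.31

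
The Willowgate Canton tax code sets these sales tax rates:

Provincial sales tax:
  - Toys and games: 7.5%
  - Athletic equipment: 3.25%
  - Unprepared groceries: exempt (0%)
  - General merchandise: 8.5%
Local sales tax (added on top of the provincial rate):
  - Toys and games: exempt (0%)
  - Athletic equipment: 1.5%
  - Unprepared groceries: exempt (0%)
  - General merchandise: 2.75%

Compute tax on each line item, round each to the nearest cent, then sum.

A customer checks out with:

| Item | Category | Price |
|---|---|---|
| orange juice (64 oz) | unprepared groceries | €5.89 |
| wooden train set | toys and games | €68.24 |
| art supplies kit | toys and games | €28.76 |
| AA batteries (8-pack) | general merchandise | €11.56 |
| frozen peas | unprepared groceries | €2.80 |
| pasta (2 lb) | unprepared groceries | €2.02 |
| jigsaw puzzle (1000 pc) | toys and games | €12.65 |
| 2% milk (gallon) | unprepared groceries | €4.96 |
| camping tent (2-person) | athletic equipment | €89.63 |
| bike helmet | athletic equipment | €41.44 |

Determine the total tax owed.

Orange juice (64 oz) €5.89: unprepared groceries → 0% + 0% local = 0% → €0.00
Wooden train set €68.24: toys and games → 7.5% + 0% local = 7.5% → €5.12
Art supplies kit €28.76: toys and games → 7.5% + 0% local = 7.5% → €2.16
AA batteries (8-pack) €11.56: general merchandise → 8.5% + 2.75% local = 11.25% → €1.30
Frozen peas €2.80: unprepared groceries → 0% + 0% local = 0% → €0.00
Pasta (2 lb) €2.02: unprepared groceries → 0% + 0% local = 0% → €0.00
Jigsaw puzzle (1000 pc) €12.65: toys and games → 7.5% + 0% local = 7.5% → €0.95
2% milk (gallon) €4.96: unprepared groceries → 0% + 0% local = 0% → €0.00
Camping tent (2-person) €89.63: athletic equipment → 3.25% + 1.5% local = 4.75% → €4.26
Bike helmet €41.44: athletic equipment → 3.25% + 1.5% local = 4.75% → €1.97
Total tax = €5.12 + €2.16 + €1.30 + €0.95 + €4.26 + €1.97 = €15.76

€15.76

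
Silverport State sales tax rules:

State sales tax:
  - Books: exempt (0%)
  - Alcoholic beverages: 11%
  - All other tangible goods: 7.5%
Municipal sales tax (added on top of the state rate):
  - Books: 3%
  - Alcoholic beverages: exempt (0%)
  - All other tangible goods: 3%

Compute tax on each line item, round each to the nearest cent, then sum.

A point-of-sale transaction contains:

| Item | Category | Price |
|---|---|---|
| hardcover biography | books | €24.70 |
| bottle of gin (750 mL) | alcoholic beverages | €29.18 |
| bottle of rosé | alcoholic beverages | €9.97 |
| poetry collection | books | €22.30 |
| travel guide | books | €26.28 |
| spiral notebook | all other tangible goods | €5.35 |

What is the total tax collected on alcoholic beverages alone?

Bottle of gin (750 mL) €29.18: alcoholic beverages → 11% + 0% municipal = 11% → €3.21
Bottle of rosé €9.97: alcoholic beverages → 11% + 0% municipal = 11% → €1.10
Tax on alcoholic beverages = €3.21 + €1.10 = €4.31

€4.31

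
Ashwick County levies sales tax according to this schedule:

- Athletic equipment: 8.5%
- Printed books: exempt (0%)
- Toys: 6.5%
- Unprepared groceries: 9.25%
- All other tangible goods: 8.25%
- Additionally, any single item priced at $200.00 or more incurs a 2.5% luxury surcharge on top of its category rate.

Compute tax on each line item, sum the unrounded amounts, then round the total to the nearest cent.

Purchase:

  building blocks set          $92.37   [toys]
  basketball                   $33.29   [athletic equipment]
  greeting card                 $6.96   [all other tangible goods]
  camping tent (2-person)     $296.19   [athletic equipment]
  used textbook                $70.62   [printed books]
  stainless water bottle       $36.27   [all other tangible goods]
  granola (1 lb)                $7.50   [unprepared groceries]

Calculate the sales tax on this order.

Building blocks set $92.37: toys → 6.5% → $6.00405
Basketball $33.29: athletic equipment → 8.5% → $2.82965
Greeting card $6.96: all other tangible goods → 8.25% → $0.5742
Camping tent (2-person) $296.19: athletic equipment → 8.5% + 2.5% surcharge = 11% → $32.5809
Used textbook $70.62: printed books → 0% → $0.00
Stainless water bottle $36.27: all other tangible goods → 8.25% → $2.992275
Granola (1 lb) $7.50: unprepared groceries → 9.25% → $0.69375
Unrounded tax sum = $45.674825 → $45.67

$45.67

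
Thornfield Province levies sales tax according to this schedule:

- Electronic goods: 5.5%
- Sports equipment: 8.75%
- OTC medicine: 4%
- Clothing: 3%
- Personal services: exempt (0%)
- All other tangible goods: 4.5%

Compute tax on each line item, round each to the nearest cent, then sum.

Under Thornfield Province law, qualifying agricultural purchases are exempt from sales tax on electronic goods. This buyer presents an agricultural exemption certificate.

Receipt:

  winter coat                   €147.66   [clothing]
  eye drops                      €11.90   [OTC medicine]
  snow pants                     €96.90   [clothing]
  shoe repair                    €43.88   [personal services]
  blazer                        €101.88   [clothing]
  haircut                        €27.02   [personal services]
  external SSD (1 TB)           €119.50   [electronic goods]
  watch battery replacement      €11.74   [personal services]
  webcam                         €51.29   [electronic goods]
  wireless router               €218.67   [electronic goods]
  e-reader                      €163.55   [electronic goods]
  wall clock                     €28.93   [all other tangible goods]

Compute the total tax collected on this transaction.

€12.18

Winter coat €147.66: clothing → 3% → €4.43
Eye drops €11.90: OTC medicine → 4% → €0.48
Snow pants €96.90: clothing → 3% → €2.91
Shoe repair €43.88: personal services → 0% → €0.00
Blazer €101.88: clothing → 3% → €3.06
Haircut €27.02: personal services → 0% → €0.00
External SSD (1 TB) €119.50: electronic goods, buyer-exempt → 0% → €0.00
Watch battery replacement €11.74: personal services → 0% → €0.00
Webcam €51.29: electronic goods, buyer-exempt → 0% → €0.00
Wireless router €218.67: electronic goods, buyer-exempt → 0% → €0.00
E-reader €163.55: electronic goods, buyer-exempt → 0% → €0.00
Wall clock €28.93: all other tangible goods → 4.5% → €1.30
Total tax = €4.43 + €0.48 + €2.91 + €3.06 + €1.30 = €12.18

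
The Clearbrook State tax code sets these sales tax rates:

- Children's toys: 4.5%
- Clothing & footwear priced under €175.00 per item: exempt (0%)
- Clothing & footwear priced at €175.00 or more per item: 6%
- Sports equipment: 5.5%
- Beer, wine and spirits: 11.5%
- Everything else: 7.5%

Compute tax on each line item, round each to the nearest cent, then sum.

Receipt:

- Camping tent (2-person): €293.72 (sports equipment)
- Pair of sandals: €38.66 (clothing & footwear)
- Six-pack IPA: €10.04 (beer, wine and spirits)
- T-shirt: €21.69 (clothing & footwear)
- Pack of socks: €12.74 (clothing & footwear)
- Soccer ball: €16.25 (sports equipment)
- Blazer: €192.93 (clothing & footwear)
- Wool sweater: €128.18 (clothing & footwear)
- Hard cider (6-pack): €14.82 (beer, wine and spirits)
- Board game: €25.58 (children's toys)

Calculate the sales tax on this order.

€32.62

Camping tent (2-person) €293.72: sports equipment → 5.5% → €16.15
Pair of sandals €38.66: clothing & footwear, under €175.00 → 0% → €0.00
Six-pack IPA €10.04: beer, wine and spirits → 11.5% → €1.15
T-shirt €21.69: clothing & footwear, under €175.00 → 0% → €0.00
Pack of socks €12.74: clothing & footwear, under €175.00 → 0% → €0.00
Soccer ball €16.25: sports equipment → 5.5% → €0.89
Blazer €192.93: clothing & footwear, €175.00 or more → 6% → €11.58
Wool sweater €128.18: clothing & footwear, under €175.00 → 0% → €0.00
Hard cider (6-pack) €14.82: beer, wine and spirits → 11.5% → €1.70
Board game €25.58: children's toys → 4.5% → €1.15
Total tax = €16.15 + €1.15 + €0.89 + €11.58 + €1.70 + €1.15 = €32.62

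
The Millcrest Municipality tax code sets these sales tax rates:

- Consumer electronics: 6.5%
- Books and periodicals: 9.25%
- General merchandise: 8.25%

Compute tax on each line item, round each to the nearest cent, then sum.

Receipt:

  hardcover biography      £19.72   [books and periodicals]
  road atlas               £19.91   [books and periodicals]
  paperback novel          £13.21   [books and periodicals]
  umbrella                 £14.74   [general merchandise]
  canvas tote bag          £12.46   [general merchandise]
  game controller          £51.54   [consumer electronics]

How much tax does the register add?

Hardcover biography £19.72: books and periodicals → 9.25% → £1.82
Road atlas £19.91: books and periodicals → 9.25% → £1.84
Paperback novel £13.21: books and periodicals → 9.25% → £1.22
Umbrella £14.74: general merchandise → 8.25% → £1.22
Canvas tote bag £12.46: general merchandise → 8.25% → £1.03
Game controller £51.54: consumer electronics → 6.5% → £3.35
Total tax = £1.82 + £1.84 + £1.22 + £1.22 + £1.03 + £3.35 = £10.48

£10.48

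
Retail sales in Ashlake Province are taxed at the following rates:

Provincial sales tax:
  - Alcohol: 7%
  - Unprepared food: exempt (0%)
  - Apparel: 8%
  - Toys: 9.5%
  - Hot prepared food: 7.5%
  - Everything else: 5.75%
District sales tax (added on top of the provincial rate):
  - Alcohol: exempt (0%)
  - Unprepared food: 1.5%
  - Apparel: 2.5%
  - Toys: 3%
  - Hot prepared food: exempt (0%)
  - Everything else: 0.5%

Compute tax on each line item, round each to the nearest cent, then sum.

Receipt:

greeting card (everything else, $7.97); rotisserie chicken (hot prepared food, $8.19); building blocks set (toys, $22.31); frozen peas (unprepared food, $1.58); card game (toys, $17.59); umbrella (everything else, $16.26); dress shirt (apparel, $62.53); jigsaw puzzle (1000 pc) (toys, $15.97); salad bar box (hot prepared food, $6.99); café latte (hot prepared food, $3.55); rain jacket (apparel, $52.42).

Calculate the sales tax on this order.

Greeting card $7.97: everything else → 5.75% + 0.5% district = 6.25% → $0.50
Rotisserie chicken $8.19: hot prepared food → 7.5% + 0% district = 7.5% → $0.61
Building blocks set $22.31: toys → 9.5% + 3% district = 12.5% → $2.79
Frozen peas $1.58: unprepared food → 0% + 1.5% district = 1.5% → $0.02
Card game $17.59: toys → 9.5% + 3% district = 12.5% → $2.20
Umbrella $16.26: everything else → 5.75% + 0.5% district = 6.25% → $1.02
Dress shirt $62.53: apparel → 8% + 2.5% district = 10.5% → $6.57
Jigsaw puzzle (1000 pc) $15.97: toys → 9.5% + 3% district = 12.5% → $2.00
Salad bar box $6.99: hot prepared food → 7.5% + 0% district = 7.5% → $0.52
Café latte $3.55: hot prepared food → 7.5% + 0% district = 7.5% → $0.27
Rain jacket $52.42: apparel → 8% + 2.5% district = 10.5% → $5.50
Total tax = $0.50 + $0.61 + $2.79 + $0.02 + $2.20 + $1.02 + $6.57 + $2.00 + $0.52 + $0.27 + $5.50 = $22.00

$22.00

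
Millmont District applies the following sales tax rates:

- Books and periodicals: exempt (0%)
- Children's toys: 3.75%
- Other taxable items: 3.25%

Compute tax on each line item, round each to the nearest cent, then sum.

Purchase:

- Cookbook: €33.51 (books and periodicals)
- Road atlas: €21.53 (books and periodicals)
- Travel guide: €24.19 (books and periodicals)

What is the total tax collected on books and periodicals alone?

Cookbook €33.51: books and periodicals → 0% → €0.00
Road atlas €21.53: books and periodicals → 0% → €0.00
Travel guide €24.19: books and periodicals → 0% → €0.00
Tax on books and periodicals = €0.00 + €0.00 + €0.00 = €0.00

€0.00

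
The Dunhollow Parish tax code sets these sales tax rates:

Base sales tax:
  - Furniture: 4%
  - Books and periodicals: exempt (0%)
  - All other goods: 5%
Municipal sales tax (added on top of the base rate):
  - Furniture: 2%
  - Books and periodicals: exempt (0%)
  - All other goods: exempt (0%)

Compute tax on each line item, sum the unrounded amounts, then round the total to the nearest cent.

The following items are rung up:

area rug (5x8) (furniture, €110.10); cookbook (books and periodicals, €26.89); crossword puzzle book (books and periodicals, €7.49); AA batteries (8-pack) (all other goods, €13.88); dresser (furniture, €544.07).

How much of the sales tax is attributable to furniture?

Area rug (5x8) €110.10: furniture → 4% + 2% municipal = 6% → €6.606
Dresser €544.07: furniture → 4% + 2% municipal = 6% → €32.6442
Tax on furniture: unrounded sum = €39.2502 → €39.25

€39.25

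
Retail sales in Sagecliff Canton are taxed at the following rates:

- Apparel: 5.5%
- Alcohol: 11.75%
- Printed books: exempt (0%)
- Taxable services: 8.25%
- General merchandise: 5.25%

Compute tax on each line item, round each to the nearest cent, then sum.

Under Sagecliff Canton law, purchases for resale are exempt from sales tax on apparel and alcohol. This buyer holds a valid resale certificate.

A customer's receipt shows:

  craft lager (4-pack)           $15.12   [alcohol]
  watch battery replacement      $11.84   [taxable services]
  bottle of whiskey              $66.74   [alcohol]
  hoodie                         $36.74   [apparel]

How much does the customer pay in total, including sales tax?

Craft lager (4-pack) $15.12: alcohol, buyer-exempt → 0% → $0.00
Watch battery replacement $11.84: taxable services → 8.25% → $0.98
Bottle of whiskey $66.74: alcohol, buyer-exempt → 0% → $0.00
Hoodie $36.74: apparel, buyer-exempt → 0% → $0.00
Subtotal = $130.44; tax = $0.98; total due = $131.42

$131.42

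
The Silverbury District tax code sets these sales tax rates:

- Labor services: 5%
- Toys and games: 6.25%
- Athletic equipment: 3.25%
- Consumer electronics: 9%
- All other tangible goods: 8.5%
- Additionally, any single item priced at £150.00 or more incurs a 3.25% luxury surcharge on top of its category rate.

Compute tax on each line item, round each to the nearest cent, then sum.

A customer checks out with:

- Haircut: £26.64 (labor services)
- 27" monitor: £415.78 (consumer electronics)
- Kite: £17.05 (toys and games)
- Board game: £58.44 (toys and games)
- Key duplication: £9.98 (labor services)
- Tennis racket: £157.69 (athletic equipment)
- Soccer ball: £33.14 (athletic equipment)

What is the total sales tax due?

Haircut £26.64: labor services → 5% → £1.33
27" monitor £415.78: consumer electronics → 9% + 3.25% surcharge = 12.25% → £50.93
Kite £17.05: toys and games → 6.25% → £1.07
Board game £58.44: toys and games → 6.25% → £3.65
Key duplication £9.98: labor services → 5% → £0.50
Tennis racket £157.69: athletic equipment → 3.25% + 3.25% surcharge = 6.5% → £10.25
Soccer ball £33.14: athletic equipment → 3.25% → £1.08
Total tax = £1.33 + £50.93 + £1.07 + £3.65 + £0.50 + £10.25 + £1.08 = £68.81

£68.81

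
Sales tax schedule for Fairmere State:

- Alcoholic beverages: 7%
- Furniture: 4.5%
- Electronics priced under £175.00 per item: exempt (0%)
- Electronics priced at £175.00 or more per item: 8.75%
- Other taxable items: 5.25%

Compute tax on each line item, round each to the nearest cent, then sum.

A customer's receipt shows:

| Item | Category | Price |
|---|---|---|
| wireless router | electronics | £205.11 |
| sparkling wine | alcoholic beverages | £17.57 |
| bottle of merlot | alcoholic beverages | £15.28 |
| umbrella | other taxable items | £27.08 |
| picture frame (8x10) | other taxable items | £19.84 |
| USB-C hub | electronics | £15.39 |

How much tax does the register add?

£22.71

Wireless router £205.11: electronics, £175.00 or more → 8.75% → £17.95
Sparkling wine £17.57: alcoholic beverages → 7% → £1.23
Bottle of merlot £15.28: alcoholic beverages → 7% → £1.07
Umbrella £27.08: other taxable items → 5.25% → £1.42
Picture frame (8x10) £19.84: other taxable items → 5.25% → £1.04
USB-C hub £15.39: electronics, under £175.00 → 0% → £0.00
Total tax = £17.95 + £1.23 + £1.07 + £1.42 + £1.04 = £22.71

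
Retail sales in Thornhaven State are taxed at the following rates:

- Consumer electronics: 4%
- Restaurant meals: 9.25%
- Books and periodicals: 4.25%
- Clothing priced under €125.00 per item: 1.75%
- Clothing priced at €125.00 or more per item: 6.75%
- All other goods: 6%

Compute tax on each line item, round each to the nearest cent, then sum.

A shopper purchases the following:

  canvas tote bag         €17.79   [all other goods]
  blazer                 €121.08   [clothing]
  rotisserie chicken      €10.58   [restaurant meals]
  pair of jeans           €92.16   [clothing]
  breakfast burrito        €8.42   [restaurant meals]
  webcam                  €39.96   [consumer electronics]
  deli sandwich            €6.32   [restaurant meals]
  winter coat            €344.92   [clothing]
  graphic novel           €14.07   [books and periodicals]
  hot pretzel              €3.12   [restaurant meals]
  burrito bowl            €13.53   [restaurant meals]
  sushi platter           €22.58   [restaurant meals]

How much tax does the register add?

€36.25

Canvas tote bag €17.79: all other goods → 6% → €1.07
Blazer €121.08: clothing, under €125.00 → 1.75% → €2.12
Rotisserie chicken €10.58: restaurant meals → 9.25% → €0.98
Pair of jeans €92.16: clothing, under €125.00 → 1.75% → €1.61
Breakfast burrito €8.42: restaurant meals → 9.25% → €0.78
Webcam €39.96: consumer electronics → 4% → €1.60
Deli sandwich €6.32: restaurant meals → 9.25% → €0.58
Winter coat €344.92: clothing, €125.00 or more → 6.75% → €23.28
Graphic novel €14.07: books and periodicals → 4.25% → €0.60
Hot pretzel €3.12: restaurant meals → 9.25% → €0.29
Burrito bowl €13.53: restaurant meals → 9.25% → €1.25
Sushi platter €22.58: restaurant meals → 9.25% → €2.09
Total tax = €1.07 + €2.12 + €0.98 + €1.61 + €0.78 + €1.60 + €0.58 + €23.28 + €0.60 + €0.29 + €1.25 + €2.09 = €36.25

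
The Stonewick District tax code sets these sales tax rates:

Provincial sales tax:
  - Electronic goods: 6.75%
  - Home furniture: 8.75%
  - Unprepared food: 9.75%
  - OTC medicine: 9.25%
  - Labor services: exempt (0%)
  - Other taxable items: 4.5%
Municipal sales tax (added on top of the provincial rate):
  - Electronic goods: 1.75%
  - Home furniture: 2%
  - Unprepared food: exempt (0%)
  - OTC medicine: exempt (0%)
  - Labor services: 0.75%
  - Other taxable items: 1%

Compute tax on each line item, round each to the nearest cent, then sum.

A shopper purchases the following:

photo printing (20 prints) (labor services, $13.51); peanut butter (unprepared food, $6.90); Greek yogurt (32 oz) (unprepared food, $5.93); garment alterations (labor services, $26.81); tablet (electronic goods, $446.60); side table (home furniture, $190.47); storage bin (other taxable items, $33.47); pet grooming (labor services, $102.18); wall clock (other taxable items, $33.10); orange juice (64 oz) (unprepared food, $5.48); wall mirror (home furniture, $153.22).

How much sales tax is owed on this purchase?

Photo printing (20 prints) $13.51: labor services → 0% + 0.75% municipal = 0.75% → $0.10
Peanut butter $6.90: unprepared food → 9.75% + 0% municipal = 9.75% → $0.67
Greek yogurt (32 oz) $5.93: unprepared food → 9.75% + 0% municipal = 9.75% → $0.58
Garment alterations $26.81: labor services → 0% + 0.75% municipal = 0.75% → $0.20
Tablet $446.60: electronic goods → 6.75% + 1.75% municipal = 8.5% → $37.96
Side table $190.47: home furniture → 8.75% + 2% municipal = 10.75% → $20.48
Storage bin $33.47: other taxable items → 4.5% + 1% municipal = 5.5% → $1.84
Pet grooming $102.18: labor services → 0% + 0.75% municipal = 0.75% → $0.77
Wall clock $33.10: other taxable items → 4.5% + 1% municipal = 5.5% → $1.82
Orange juice (64 oz) $5.48: unprepared food → 9.75% + 0% municipal = 9.75% → $0.53
Wall mirror $153.22: home furniture → 8.75% + 2% municipal = 10.75% → $16.47
Total tax = $0.10 + $0.67 + $0.58 + $0.20 + $37.96 + $20.48 + $1.84 + $0.77 + $1.82 + $0.53 + $16.47 = $81.42

$81.42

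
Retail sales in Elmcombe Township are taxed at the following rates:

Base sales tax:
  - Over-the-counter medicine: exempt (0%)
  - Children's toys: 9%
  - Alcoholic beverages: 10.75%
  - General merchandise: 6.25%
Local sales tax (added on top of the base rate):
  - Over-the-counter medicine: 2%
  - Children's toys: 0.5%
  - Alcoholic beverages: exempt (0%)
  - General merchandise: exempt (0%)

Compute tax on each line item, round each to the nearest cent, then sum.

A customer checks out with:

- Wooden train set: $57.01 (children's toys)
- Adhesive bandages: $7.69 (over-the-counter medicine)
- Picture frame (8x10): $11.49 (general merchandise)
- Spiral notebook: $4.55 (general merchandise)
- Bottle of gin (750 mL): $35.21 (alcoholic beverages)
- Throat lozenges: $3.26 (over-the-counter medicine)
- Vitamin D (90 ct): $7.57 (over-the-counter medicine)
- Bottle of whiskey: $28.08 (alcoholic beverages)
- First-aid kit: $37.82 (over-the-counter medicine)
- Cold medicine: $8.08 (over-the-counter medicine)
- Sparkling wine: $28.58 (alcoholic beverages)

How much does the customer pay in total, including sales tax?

$246.93

Wooden train set $57.01: children's toys → 9% + 0.5% local = 9.5% → $5.42
Adhesive bandages $7.69: over-the-counter medicine → 0% + 2% local = 2% → $0.15
Picture frame (8x10) $11.49: general merchandise → 6.25% + 0% local = 6.25% → $0.72
Spiral notebook $4.55: general merchandise → 6.25% + 0% local = 6.25% → $0.28
Bottle of gin (750 mL) $35.21: alcoholic beverages → 10.75% + 0% local = 10.75% → $3.79
Throat lozenges $3.26: over-the-counter medicine → 0% + 2% local = 2% → $0.07
Vitamin D (90 ct) $7.57: over-the-counter medicine → 0% + 2% local = 2% → $0.15
Bottle of whiskey $28.08: alcoholic beverages → 10.75% + 0% local = 10.75% → $3.02
First-aid kit $37.82: over-the-counter medicine → 0% + 2% local = 2% → $0.76
Cold medicine $8.08: over-the-counter medicine → 0% + 2% local = 2% → $0.16
Sparkling wine $28.58: alcoholic beverages → 10.75% + 0% local = 10.75% → $3.07
Subtotal = $229.34; tax = $17.59; total due = $246.93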